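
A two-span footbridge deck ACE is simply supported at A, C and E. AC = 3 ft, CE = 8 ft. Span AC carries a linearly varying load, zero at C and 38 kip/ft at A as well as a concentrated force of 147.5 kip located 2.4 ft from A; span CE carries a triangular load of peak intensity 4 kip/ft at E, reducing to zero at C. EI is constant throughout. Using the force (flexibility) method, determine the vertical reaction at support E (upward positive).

R_E = 6.457 kip

Release continuity at C by inserting a hinge; the redundant is the internal moment M_C. The primary structure is two simply-supported spans AC and CE.
Discontinuity in slope at C on the released structure — sum the simple-span end rotations:
  span AC: triangular load, peak 38: 7w₀L³/(360EI) = 19.95/EI
  span AC: point load 147.5 at a = 2.4: Pab(L + a)/(6LEI) = 63.72/EI
  span CE: triangular load, peak 4: 7w₀L³/(360EI) = 39.82/EI
  relative rotation θ_0 = (83.67 + 39.82)/EI = 123.5/EI
A unit hogging moment at C produces rotation L₁/(3EI) + L₂/(3EI) = 3.667/EI.
Compatibility: M_C·(L₁+L₂)/(3EI) = θ_0, giving M_C = 33.68 kip·ft (hogging).
Span CE, ΣM about E: R_C^{CE}·8 = 42.67 + 33.68, so R_C^{CE} = 9.543 kip and R_E = 16 − 9.543 = 6.457 kip.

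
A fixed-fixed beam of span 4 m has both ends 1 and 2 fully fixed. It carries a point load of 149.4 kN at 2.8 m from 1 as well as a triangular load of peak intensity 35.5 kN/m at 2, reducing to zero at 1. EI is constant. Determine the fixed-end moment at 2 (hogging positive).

Take the two fixed-end moments M_1, M_2 as redundants; the released structure is the simple span 12.
End rotations of the released simple span under the applied load (×1/EI):
  at 1: point load 149.4 at a = 2.8: Pab(L + b)/(6LEI) = 108.8/EI
  at 2: point load 149.4 at a = 2.8: Pab(L + a)/(6LEI) = 142.2/EI
  at 1: triangular load, peak 35.5: 7w₀L³/(360EI) = 44.18/EI
  at 2: triangular load, peak 35.5: w₀L³/(45EI) = 50.49/EI
  θ_10 = 152.9/EI,  θ_20 = 192.7/EI
Flexibility coefficients: a unit moment at one end gives L/(3EI) there and L/(6EI) at the far end, so f₁₁ = f₂₂ = 1.333/EI and f₁₂ = f₂₁ = 0.6667/EI.
Compatibility — zero rotation at each built-in end:
  1.333 M_1 + 0.6667 M_2 = 152.9
  0.6667 M_1 + 1.333 M_2 = 192.7
Solving the pair gives M_1 = 56.58 kN·m and M_2 = 116.2 kN·m (hogging).

M_2 = 116.2 kN·m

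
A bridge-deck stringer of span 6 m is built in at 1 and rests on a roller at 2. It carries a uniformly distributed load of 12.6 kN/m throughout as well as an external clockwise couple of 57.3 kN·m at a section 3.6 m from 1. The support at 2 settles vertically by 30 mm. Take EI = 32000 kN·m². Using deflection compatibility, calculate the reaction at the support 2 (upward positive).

R_2 = 27.05 kN

Remove the prop at 2; the released (primary) structure is a cantilever built in at 1.
Downward deflection at the released point 2 due to the loads:
  UDL 12.6: wL⁴/(8EI) = 2041/EI
  clockwise couple 57.3 at a = 3.6: M₀a(2L − a)/(2EI) = 866.4/EI
  δ_0 = 2908/EI
Flexibility coefficient — unit upward force at 2: δ_{22} = L³/(3EI) = 72/EI.
With EI = 32000 kN·m²: δ_0 = 0.090862 m and δ_{22} = 0.00225 m/kN.
Compatibility — the beam at 2 must follow the support down by 0.03 m: δ_0 − R_2·δ_{22} = 0.03, so R_2 = (0.090862 − 0.03)/0.00225 = 27.05 kN.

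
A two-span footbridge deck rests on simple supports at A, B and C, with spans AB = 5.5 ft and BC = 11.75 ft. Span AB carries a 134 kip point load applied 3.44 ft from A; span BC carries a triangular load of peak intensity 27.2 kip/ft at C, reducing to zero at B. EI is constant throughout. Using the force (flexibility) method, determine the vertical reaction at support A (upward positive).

Release continuity at B by inserting a hinge; the redundant is the internal moment M_B. The primary structure is two simply-supported spans AB and BC.
Discontinuity in slope at B on the released structure — sum the simple-span end rotations:
  span AB: point load 134 at a = 3.44: Pab(L + a)/(6LEI) = 257.2/EI
  span BC: triangular load, peak 27.2: 7w₀L³/(360EI) = 858/EI
  relative rotation θ_0 = (257.2 + 858)/EI = 1115/EI
A unit hogging moment at B produces rotation L₁/(3EI) + L₂/(3EI) = 5.75/EI.
Slope continuity at B: θ_0 = M_B·5.75/EI, so M_B = 1115/5.75 = 194 kip·ft (hogging).
Span AB, ΣM about A with M_B applied at B: R_B^{AB}·5.5 = 461 + 194, so R_B^{AB} = 119.1 kip and R_A = 134 − 119.1 = 14.92 kip.

R_A = 14.92 kip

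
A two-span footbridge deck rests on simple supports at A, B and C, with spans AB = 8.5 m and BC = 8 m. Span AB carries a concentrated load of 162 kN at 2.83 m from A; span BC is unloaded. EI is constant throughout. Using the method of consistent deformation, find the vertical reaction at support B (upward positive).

R_B = 79.41 kN

Release continuity at B by inserting a hinge; the redundant is the internal moment M_B. The primary structure is two simply-supported spans AB and BC.
Rotations at B on the released spans (each span's end-slope, ×1/EI):
  span AB: point load 162 at a = 2.83: Pab(L + a)/(6LEI) = 577.5/EI
  relative rotation θ_0 = (577.5 + 0)/EI = 577.5/EI
A unit hogging moment at B produces rotation L₁/(3EI) + L₂/(3EI) = 5.5/EI.
Compatibility: M_B·(L₁+L₂)/(3EI) = θ_0, giving M_B = 105 kN·m (hogging).
Span AB, ΣM about A with M_B applied at B: R_B^{AB}·8.5 = 458.5 + 105, so R_B^{AB} = 66.29 kN and R_A = 162 − 66.29 = 95.71 kN.
Span BC, ΣM about C: R_B^{BC}·8 = 0 + 105, so R_B^{BC} = 13.12 kN and R_C = 0 − 13.12 = -13.12 kN.
R_B = 66.29 + 13.12 = 79.41 kN.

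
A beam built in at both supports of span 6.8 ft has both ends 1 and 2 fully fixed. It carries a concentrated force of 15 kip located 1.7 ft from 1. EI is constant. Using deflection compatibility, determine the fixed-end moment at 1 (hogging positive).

Take the two fixed-end moments M_1, M_2 as redundants; the released structure is the simple span 12.
Simple-span end rotations at 1 and 2 under the given loads:
  at 1: point load 15 at a = 1.7: Pab(L + b)/(6LEI) = 37.93/EI
  at 2: point load 15 at a = 1.7: Pab(L + a)/(6LEI) = 27.09/EI
  θ_10 = 37.93/EI,  θ_20 = 27.09/EI
Flexibility coefficients: a unit moment at one end gives L/(3EI) there and L/(6EI) at the far end, so f₁₁ = f₂₂ = 2.267/EI and f₁₂ = f₂₁ = 1.133/EI.
Compatibility — zero rotation at each built-in end:
  2.267 M_1 + 1.133 M_2 = 37.93
  1.133 M_1 + 2.267 M_2 = 27.09
Solving the pair gives M_1 = 14.34 kip·ft and M_2 = 4.781 kip·ft (hogging).

M_1 = 14.34 kip·ft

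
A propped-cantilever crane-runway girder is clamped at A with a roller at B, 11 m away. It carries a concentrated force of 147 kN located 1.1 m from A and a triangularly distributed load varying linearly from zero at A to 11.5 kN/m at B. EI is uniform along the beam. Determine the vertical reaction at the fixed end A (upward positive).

R_A = 173.3 kN

Choose R_B as the redundant. The primary structure is the cantilever fixed at A.
Free-end deflection of the primary structure under the applied loading (downward +):
  point load 147 at a = 1.1: Pa²(3L − a)/(6EI) = 945.7/EI
  triangular load, peak 11.5 at the free end: 11w₀L⁴/(120EI) = 15434/EI
  δ_0 = 16380/EI
Flexibility coefficient — unit upward force at B: δ_{BB} = L³/(3EI) = 443.7/EI.
Compatibility at B: δ_0 − R_B·δ_{BB} = 0, so R_B = 16380/443.7 = 36.92 kN.
Vertical equilibrium: R_A = ΣP − R_B = 210.2 − 36.92 = 173.3 kN.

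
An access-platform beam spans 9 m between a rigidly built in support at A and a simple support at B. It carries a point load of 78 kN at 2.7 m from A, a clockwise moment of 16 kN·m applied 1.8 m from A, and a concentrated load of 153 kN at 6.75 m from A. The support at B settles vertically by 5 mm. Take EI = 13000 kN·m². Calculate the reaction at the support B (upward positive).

Take the reaction at B as the redundant and release it; the primary structure is a cantilever fixed at A.
Free-end deflection of the primary structure under the applied loading (downward +):
  point load 78 at a = 2.7: Pa²(3L − a)/(6EI) = 2303/EI
  clockwise couple 16 at a = 1.8: M₀a(2L − a)/(2EI) = 233.3/EI
  point load 153 at a = 6.75: Pa²(3L − a)/(6EI) = 23527/EI
  δ_0 = 26064/EI
Tip deflection under a unit load at B: L³/(3EI) = 243/EI.
With EI = 13000 kN·m²: δ_0 = 2.0049 m and δ_{BB} = 0.018692 m/kN.
Compatibility — the beam at B must follow the support down by 0.005 m: δ_0 − R_B·δ_{BB} = 0.005, so R_B = (2.0049 − 0.005)/0.018692 = 107 kN.

R_B = 107 kN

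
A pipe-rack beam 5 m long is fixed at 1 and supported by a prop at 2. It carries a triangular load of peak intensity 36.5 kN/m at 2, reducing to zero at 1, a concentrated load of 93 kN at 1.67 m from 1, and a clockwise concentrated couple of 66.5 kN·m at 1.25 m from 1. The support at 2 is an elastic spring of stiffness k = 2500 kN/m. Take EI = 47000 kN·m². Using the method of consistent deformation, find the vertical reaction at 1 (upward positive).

Remove the prop at 2; the released (primary) structure is a cantilever built in at 1.
Deflection at 2 on the released cantilever, summing each load's contribution:
  triangular load, peak 36.5 at the free end: 11w₀L⁴/(120EI) = 2091/EI
  point load 93 at a = 1.67: Pa²(3L − a)/(6EI) = 576.2/EI
  clockwise couple 66.5 at a = 1.25: M₀a(2L − a)/(2EI) = 363.7/EI
  δ_0 = 3031/EI
Tip deflection under a unit load at 2: L³/(3EI) = 41.67/EI.
With EI = 47000 kN·m²: δ_0 = 0.06449 m and δ_{22} = 0.000887 m/kN.
Compatibility — the spring shortens by R_2/k under the reaction it provides: δ_0 − R_2·δ_{22} = R_2/k. With 1/k = 0.0004 m/kN, R_2 = δ_0 / (δ_{22} + 1/k) = 0.06449 / (0.000887 + 0.0004) = 50.13 kN.
Vertical equilibrium: R_1 = ΣP − R_2 = 184.2 − 50.13 = 134.1 kN.

R_1 = 134.1 kN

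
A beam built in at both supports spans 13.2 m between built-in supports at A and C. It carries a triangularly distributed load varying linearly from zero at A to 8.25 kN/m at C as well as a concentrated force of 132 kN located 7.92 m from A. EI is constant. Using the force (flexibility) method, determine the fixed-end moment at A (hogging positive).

M_A = 215.2 kN·m

Release both end moments; the primary structure is a simply-supported span AC with redundants M_A and M_C.
End rotations of the released simple span under the applied load (×1/EI):
  at A: triangular load, peak 8.25: 7w₀L³/(360EI) = 369/EI
  at C: triangular load, peak 8.25: w₀L³/(45EI) = 421.7/EI
  at A: point load 132 at a = 7.92: Pab(L + b)/(6LEI) = 1288/EI
  at C: point load 132 at a = 7.92: Pab(L + a)/(6LEI) = 1472/EI
  θ_A0 = 1657/EI,  θ_C0 = 1894/EI
Flexibility coefficients: a unit moment at one end gives L/(3EI) there and L/(6EI) at the far end, so f₁₁ = f₂₂ = 4.4/EI and f₁₂ = f₂₁ = 2.2/EI.
Compatibility — zero rotation at each built-in end:
  4.4 M_A + 2.2 M_C = 1657
  2.2 M_A + 4.4 M_C = 1894
Solving the pair gives M_A = 215.2 kN·m and M_C = 322.8 kN·m (hogging).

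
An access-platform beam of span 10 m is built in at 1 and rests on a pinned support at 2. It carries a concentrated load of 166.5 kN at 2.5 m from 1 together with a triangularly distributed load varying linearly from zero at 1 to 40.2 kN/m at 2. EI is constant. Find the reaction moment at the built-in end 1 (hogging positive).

M_1 = 507.7 kN·m

Take the reaction at 2 as the redundant and release it; the primary structure is a cantilever fixed at 1.
Free-end deflection of the primary structure under the applied loading (downward +):
  point load 166.5 at a = 2.5: Pa²(3L − a)/(6EI) = 4770/EI
  triangular load, peak 40.2 at the free end: 11w₀L⁴/(120EI) = 36850/EI
  δ_0 = 41620/EI
Tip deflection under a unit load at 2: L³/(3EI) = 333.3/EI.
The prop prevents deflection at 2: R_2 = δ_0/δ_{22} = 41620/333.3 = 124.9 kN.
Moment equilibrium about 1: M_1 = Σ(load moments about 1) − R_2·L = 1756 − 124.9×10 = 507.7 kN·m.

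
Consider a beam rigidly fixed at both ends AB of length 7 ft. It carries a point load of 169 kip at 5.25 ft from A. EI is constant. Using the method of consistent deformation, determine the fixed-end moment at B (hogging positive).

Take the two fixed-end moments M_A, M_B as redundants; the released structure is the simple span AB.
On the primary (simply-supported) span, the end slopes from the loading are:
  at A: point load 169 at a = 5.25: Pab(L + b)/(6LEI) = 323.5/EI
  at B: point load 169 at a = 5.25: Pab(L + a)/(6LEI) = 452.9/EI
  θ_A0 = 323.5/EI,  θ_B0 = 452.9/EI
Flexibility coefficients: a unit moment at one end gives L/(3EI) there and L/(6EI) at the far end, so f₁₁ = f₂₂ = 2.333/EI and f₁₂ = f₂₁ = 1.167/EI.
Compatibility — zero rotation at each built-in end:
  2.333 M_A + 1.167 M_B = 323.5
  1.167 M_A + 2.333 M_B = 452.9
Solving the pair gives M_A = 55.45 kip·ft and M_B = 166.4 kip·ft (hogging).

M_B = 166.4 kip·ft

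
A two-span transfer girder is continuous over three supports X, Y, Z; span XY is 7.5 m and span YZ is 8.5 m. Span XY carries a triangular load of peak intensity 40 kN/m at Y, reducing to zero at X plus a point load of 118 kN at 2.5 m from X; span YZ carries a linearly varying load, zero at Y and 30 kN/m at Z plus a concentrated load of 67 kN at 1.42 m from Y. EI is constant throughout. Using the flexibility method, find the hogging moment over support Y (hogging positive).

Take M_Y as the redundant. Released structure: two simple spans XY and YZ with a hinge at Y.
End slopes at the hinge Y, treating each span as simply supported:
  span XY: triangular load, peak 40: w₀L³/(45EI) = 375/EI
  span XY: point load 118 at a = 2.5: Pab(L + a)/(6LEI) = 327.8/EI
  span YZ: triangular load, peak 30: 7w₀L³/(360EI) = 358.2/EI
  span YZ: point load 67 at a = 1.42: Pab(L + b)/(6LEI) = 205.8/EI
  relative rotation θ_0 = (702.8 + 564)/EI = 1267/EI
A unit hogging moment at Y produces rotation L₁/(3EI) + L₂/(3EI) = 5.333/EI.
Compatibility: M_Y·(L₁+L₂)/(3EI) = θ_0, giving M_Y = 237.5 kN·m (hogging).

M_Y = 237.5 kN·m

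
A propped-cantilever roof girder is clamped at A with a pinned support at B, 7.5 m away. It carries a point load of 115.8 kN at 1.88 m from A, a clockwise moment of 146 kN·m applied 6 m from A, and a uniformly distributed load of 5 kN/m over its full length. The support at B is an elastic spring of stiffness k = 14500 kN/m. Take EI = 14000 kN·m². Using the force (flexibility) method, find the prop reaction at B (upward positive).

Remove the prop at B; the released (primary) structure is a cantilever built in at A.
Downward deflection at the released point B due to the loads:
  point load 115.8 at a = 1.88: Pa²(3L − a)/(6EI) = 1407/EI
  clockwise couple 146 at a = 6: M₀a(2L − a)/(2EI) = 3942/EI
  UDL 5: wL⁴/(8EI) = 1978/EI
  δ_0 = 7326/EI
Flexibility coefficient — unit upward force at B: δ_{BB} = L³/(3EI) = 140.6/EI.
With EI = 14000 kN·m²: δ_0 = 0.52329 m and δ_{BB} = 0.010045 m/kN.
Compatibility — the spring shortens by R_B/k under the reaction it provides: δ_0 − R_B·δ_{BB} = R_B/k. With 1/k = 0.000069 m/kN, R_B = δ_0 / (δ_{BB} + 1/k) = 0.52329 / (0.010045 + 0.000069) = 51.74 kN.

R_B = 51.74 kN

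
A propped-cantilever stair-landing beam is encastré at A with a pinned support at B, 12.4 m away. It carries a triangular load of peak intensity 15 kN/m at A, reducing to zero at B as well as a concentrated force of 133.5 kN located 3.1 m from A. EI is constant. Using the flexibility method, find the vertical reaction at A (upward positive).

R_A = 196.4 kN

Choose R_B as the redundant. The primary structure is the cantilever fixed at A.
Free-end deflection of the primary structure under the applied loading (downward +):
  triangular load, peak 15 at the fixed end: w₀L⁴/(30EI) = 11821/EI
  point load 133.5 at a = 3.1: Pa²(3L − a)/(6EI) = 7291/EI
  δ_0 = 19112/EI
Flexibility coefficient — unit upward force at B: δ_{BB} = L³/(3EI) = 635.5/EI.
The prop prevents deflection at B: R_B = δ_0/δ_{BB} = 19112/635.5 = 30.07 kN.
Vertical equilibrium: R_A = ΣP − R_B = 226.5 − 30.07 = 196.4 kN.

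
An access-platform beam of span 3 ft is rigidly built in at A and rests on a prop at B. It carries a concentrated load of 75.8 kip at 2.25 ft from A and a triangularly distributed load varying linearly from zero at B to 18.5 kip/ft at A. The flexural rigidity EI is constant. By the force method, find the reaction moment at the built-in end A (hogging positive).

Release the roller at B. Primary structure: cantilever fixed at A.
Free-end deflection of the primary structure under the applied loading (downward +):
  point load 75.8 at a = 2.25: Pa²(3L − a)/(6EI) = 431.7/EI
  triangular load, peak 18.5 at the fixed end: w₀L⁴/(30EI) = 49.95/EI
  δ_0 = 481.7/EI
Tip deflection under a unit load at B: L³/(3EI) = 9/EI.
Compatibility at B: δ_0 − R_B·δ_{BB} = 0, so R_B = 481.7/9 = 53.52 kip.
Moment equilibrium about A: M_A = Σ(load moments about A) − R_B·L = 198.3 − 53.52×3 = 37.75 kip·ft.

M_A = 37.75 kip·ft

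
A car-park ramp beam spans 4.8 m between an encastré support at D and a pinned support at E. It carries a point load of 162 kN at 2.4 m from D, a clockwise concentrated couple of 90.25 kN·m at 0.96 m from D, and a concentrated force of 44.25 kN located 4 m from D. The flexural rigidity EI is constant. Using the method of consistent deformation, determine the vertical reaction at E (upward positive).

R_E = 94.07 kN

Take the reaction at E as the redundant and release it; the primary structure is a cantilever fixed at D.
Free-end deflection of the primary structure under the applied loading (downward +):
  point load 162 at a = 2.4: Pa²(3L − a)/(6EI) = 1866/EI
  clockwise couple 90.25 at a = 0.96: M₀a(2L − a)/(2EI) = 374.3/EI
  point load 44.25 at a = 4: Pa²(3L − a)/(6EI) = 1227/EI
  δ_0 = 3468/EI
Flexibility coefficient — unit upward force at E: δ_{EE} = L³/(3EI) = 36.86/EI.
The prop prevents deflection at E: R_E = δ_0/δ_{EE} = 3468/36.86 = 94.07 kN.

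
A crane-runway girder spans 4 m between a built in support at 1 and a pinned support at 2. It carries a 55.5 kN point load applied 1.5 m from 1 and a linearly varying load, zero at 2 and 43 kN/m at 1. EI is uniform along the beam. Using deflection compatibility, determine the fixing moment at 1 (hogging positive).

Release the roller at 2. Primary structure: cantilever fixed at 1.
Free-end deflection of the primary structure under the applied loading (downward +):
  point load 55.5 at a = 1.5: Pa²(3L − a)/(6EI) = 218.5/EI
  triangular load, peak 43 at the fixed end: w₀L⁴/(30EI) = 366.9/EI
  δ_0 = 585.5/EI
Flexibility coefficient — unit upward force at 2: δ_{22} = L³/(3EI) = 21.33/EI.
The prop prevents deflection at 2: R_2 = δ_0/δ_{22} = 585.5/21.33 = 27.44 kN.
Moment equilibrium about 1: M_1 = Σ(load moments about 1) − R_2·L = 197.9 − 27.44×4 = 88.14 kN·m.

M_1 = 88.14 kN·m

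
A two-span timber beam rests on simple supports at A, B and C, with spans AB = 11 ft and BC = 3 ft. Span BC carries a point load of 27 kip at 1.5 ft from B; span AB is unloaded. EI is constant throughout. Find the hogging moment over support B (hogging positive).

M_B = 3.254 kip·ft

Release continuity at B by inserting a hinge; the redundant is the internal moment M_B. The primary structure is two simply-supported spans AB and BC.
End slopes at the hinge B, treating each span as simply supported:
  span BC: point load 27 at a = 1.5: Pab(L + b)/(6LEI) = 15.19/EI
  relative rotation θ_0 = (0 + 15.19)/EI = 15.19/EI
A unit hogging moment at B produces rotation L₁/(3EI) + L₂/(3EI) = 4.667/EI.
Slope continuity at B: θ_0 = M_B·4.667/EI, so M_B = 15.19/4.667 = 3.254 kip·ft (hogging).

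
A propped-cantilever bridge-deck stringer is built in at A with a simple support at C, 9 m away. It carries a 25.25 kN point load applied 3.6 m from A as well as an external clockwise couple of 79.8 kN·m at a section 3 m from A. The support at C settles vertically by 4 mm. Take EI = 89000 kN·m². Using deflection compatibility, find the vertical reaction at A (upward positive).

Release the roller at C. Primary structure: cantilever fixed at A.
Primary-structure tip deflection at C by superposition:
  point load 25.25 at a = 3.6: Pa²(3L − a)/(6EI) = 1276/EI
  clockwise couple 79.8 at a = 3: M₀a(2L − a)/(2EI) = 1796/EI
  δ_0 = 3072/EI
Tip deflection under a unit load at C: L³/(3EI) = 243/EI.
With EI = 89000 kN·m²: δ_0 = 0.034514 m and δ_{CC} = 0.00273 m/kN.
Compatibility — the beam at C must follow the support down by 0.004 m: δ_0 − R_C·δ_{CC} = 0.004, so R_C = (0.034514 − 0.004)/0.00273 = 11.18 kN.
Vertical equilibrium: R_A = ΣP − R_C = 25.25 − 11.18 = 14.07 kN.

R_A = 14.07 kN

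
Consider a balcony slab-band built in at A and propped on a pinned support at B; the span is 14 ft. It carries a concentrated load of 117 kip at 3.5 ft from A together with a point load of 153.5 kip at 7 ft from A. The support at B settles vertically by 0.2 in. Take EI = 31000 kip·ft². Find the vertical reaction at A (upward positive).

Take the reaction at B as the redundant and release it; the primary structure is a cantilever fixed at A.
Free-end deflection of the primary structure under the applied loading (downward +):
  point load 117 at a = 3.5: Pa²(3L − a)/(6EI) = 9197/EI
  point load 153.5 at a = 7: Pa²(3L − a)/(6EI) = 43875/EI
  δ_0 = 53072/EI
Tip deflection under a unit load at B: L³/(3EI) = 914.7/EI.
With EI = 31000 kip·ft²: δ_0 = 1.712 ft and δ_{BB} = 0.029505 ft/kip.
Compatibility — the beam at B must follow the support down by 0.01667 ft: δ_0 − R_B·δ_{BB} = 0.01667, so R_B = (1.712 − 0.01667)/0.029505 = 57.46 kip.
Vertical equilibrium: R_A = ΣP − R_B = 270.5 − 57.46 = 213 kip.

R_A = 213 kip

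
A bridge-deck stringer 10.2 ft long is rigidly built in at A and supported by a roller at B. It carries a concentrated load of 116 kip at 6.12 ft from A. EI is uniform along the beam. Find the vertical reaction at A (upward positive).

Choose R_B as the redundant. The primary structure is the cantilever fixed at A.
Deflection at B on the released cantilever, summing each load's contribution:
  point load 116 at a = 6.12: Pa²(3L − a)/(6EI) = 17726/EI
Flexibility coefficient — unit upward force at B: δ_{BB} = L³/(3EI) = 353.7/EI.
Compatibility at B: δ_0 − R_B·δ_{BB} = 0, so R_B = 17726/353.7 = 50.11 kip.
Vertical equilibrium: R_A = ΣP − R_B = 116 − 50.11 = 65.89 kip.

R_A = 65.89 kip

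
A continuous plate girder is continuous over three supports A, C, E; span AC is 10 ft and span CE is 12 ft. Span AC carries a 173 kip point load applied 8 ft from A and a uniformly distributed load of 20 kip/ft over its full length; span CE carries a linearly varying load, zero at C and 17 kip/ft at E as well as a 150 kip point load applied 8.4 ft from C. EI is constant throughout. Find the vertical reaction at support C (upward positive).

R_C = 397.8 kip

Insert a hinge at C; M_C is the redundant, and each span becomes simply supported.
End slopes at the hinge C, treating each span as simply supported:
  span AC: point load 173 at a = 8: Pab(L + a)/(6LEI) = 830.4/EI
  span AC: UDL 20: wL³/(24EI) = 833.3/EI
  span CE: triangular load, peak 17: 7w₀L³/(360EI) = 571.2/EI
  span CE: point load 150 at a = 8.4: Pab(L + b)/(6LEI) = 982.8/EI
  relative rotation θ_0 = (1664 + 1554)/EI = 3218/EI
A unit hogging moment at C produces rotation L₁/(3EI) + L₂/(3EI) = 7.333/EI.
Slope continuity at C: θ_0 = M_C·7.333/EI, so M_C = 3218/7.333 = 438.8 kip·ft (hogging).
Span AC, ΣM about A with M_C applied at C: R_C^{AC}·10 = 2384 + 438.8, so R_C^{AC} = 282.3 kip and R_A = 373 − 282.3 = 90.72 kip.
Span CE, ΣM about E: R_C^{CE}·12 = 948 + 438.8, so R_C^{CE} = 115.6 kip and R_E = 252 − 115.6 = 136.4 kip.
R_C = 282.3 + 115.6 = 397.8 kip.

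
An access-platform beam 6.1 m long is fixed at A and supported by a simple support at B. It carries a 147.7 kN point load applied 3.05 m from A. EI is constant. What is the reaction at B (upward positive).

R_B = 46.16 kN

Choose R_B as the redundant. The primary structure is the cantilever fixed at A.
Primary-structure tip deflection at B by superposition:
  point load 147.7 at a = 3.05: Pa²(3L − a)/(6EI) = 3492/EI
Tip deflection under a unit load at B: L³/(3EI) = 75.66/EI.
The prop prevents deflection at B: R_B = δ_0/δ_{BB} = 3492/75.66 = 46.16 kN.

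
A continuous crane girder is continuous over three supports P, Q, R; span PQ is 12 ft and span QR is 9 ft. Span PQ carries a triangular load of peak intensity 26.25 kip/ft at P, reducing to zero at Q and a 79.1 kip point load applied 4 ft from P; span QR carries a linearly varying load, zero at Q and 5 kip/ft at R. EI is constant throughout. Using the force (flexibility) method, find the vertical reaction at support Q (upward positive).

Insert a hinge at Q; M_Q is the redundant, and each span becomes simply supported.
Discontinuity in slope at Q on the released structure — sum the simple-span end rotations:
  span PQ: triangular load, peak 26.25: 7w₀L³/(360EI) = 882/EI
  span PQ: point load 79.1 at a = 4: Pab(L + a)/(6LEI) = 562.5/EI
  span QR: triangular load, peak 5: 7w₀L³/(360EI) = 70.88/EI
  relative rotation θ_0 = (1444 + 70.88)/EI = 1515/EI
A unit hogging moment at Q produces rotation L₁/(3EI) + L₂/(3EI) = 7/EI.
Compatibility: M_Q·(L₁+L₂)/(3EI) = θ_0, giving M_Q = 216.5 kip·ft (hogging).
Span PQ, ΣM about P with M_Q applied at Q: R_Q^{PQ}·12 = 946.4 + 216.5, so R_Q^{PQ} = 96.91 kip and R_P = 236.6 − 96.91 = 139.7 kip.
Span QR, ΣM about R: R_Q^{QR}·9 = 67.5 + 216.5, so R_Q^{QR} = 31.55 kip and R_R = 22.5 − 31.55 = -9.053 kip.
R_Q = 96.91 + 31.55 = 128.5 kip.

R_Q = 128.5 kip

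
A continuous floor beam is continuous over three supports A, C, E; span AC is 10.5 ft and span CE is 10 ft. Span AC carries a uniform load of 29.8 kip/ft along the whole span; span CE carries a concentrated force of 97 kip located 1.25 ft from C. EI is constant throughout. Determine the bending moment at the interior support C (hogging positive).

Take M_C as the redundant. Released structure: two simple spans AC and CE with a hinge at C.
End slopes at the hinge C, treating each span as simply supported:
  span AC: UDL 29.8: wL³/(24EI) = 1437/EI
  span CE: point load 97 at a = 1.25: Pab(L + b)/(6LEI) = 331.5/EI
  relative rotation θ_0 = (1437 + 331.5)/EI = 1769/EI
A unit hogging moment at C produces rotation L₁/(3EI) + L₂/(3EI) = 6.833/EI.
Compatibility: M_C·(L₁+L₂)/(3EI) = θ_0, giving M_C = 258.9 kip·ft (hogging).

M_C = 258.9 kip·ft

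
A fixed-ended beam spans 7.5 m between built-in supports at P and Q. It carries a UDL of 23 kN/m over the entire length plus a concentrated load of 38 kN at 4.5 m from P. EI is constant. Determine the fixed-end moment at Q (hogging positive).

M_Q = 148.9 kN·m

Take the two fixed-end moments M_P, M_Q as redundants; the released structure is the simple span PQ.
On the primary (simply-supported) span, the end slopes from the loading are:
  at P: UDL 23: wL³/(24EI) = 404.3/EI
  at Q: UDL 23: wL³/(24EI) = 404.3/EI
  at P: point load 38 at a = 4.5: Pab(L + b)/(6LEI) = 119.7/EI
  at Q: point load 38 at a = 4.5: Pab(L + a)/(6LEI) = 136.8/EI
  θ_P0 = 524/EI,  θ_Q0 = 541.1/EI
Flexibility coefficients: a unit moment at one end gives L/(3EI) there and L/(6EI) at the far end, so f₁₁ = f₂₂ = 2.5/EI and f₁₂ = f₂₁ = 1.25/EI.
Compatibility — zero rotation at each built-in end:
  2.5 M_P + 1.25 M_Q = 524
  1.25 M_P + 2.5 M_Q = 541.1
Solving the pair gives M_P = 135.2 kN·m and M_Q = 148.9 kN·m (hogging).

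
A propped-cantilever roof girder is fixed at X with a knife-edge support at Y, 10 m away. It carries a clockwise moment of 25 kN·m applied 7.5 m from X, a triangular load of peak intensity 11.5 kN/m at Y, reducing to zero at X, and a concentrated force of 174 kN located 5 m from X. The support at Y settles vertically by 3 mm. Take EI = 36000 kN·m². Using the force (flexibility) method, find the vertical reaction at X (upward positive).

Choose R_Y as the redundant. The primary structure is the cantilever fixed at X.
Primary-structure tip deflection at Y by superposition:
  clockwise couple 25 at a = 7.5: M₀a(2L − a)/(2EI) = 1172/EI
  triangular load, peak 11.5 at the free end: 11w₀L⁴/(120EI) = 10542/EI
  point load 174 at a = 5: Pa²(3L − a)/(6EI) = 18125/EI
  δ_0 = 29839/EI
Flexibility coefficient — unit upward force at Y: δ_{YY} = L³/(3EI) = 333.3/EI.
With EI = 36000 kN·m²: δ_0 = 0.82885 m and δ_{YY} = 0.009259 m/kN.
Compatibility — the beam at Y must follow the support down by 0.003 m: δ_0 − R_Y·δ_{YY} = 0.003, so R_Y = (0.82885 − 0.003)/0.009259 = 89.19 kN.
Vertical equilibrium: R_X = ΣP − R_Y = 231.5 − 89.19 = 142.3 kN.

R_X = 142.3 kN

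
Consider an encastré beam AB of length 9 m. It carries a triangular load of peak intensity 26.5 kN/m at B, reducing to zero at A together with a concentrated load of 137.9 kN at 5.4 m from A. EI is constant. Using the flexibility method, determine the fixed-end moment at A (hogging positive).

M_A = 190.7 kN·m

Release both end moments; the primary structure is a simply-supported span AB with redundants M_A and M_B.
On the primary (simply-supported) span, the end slopes from the loading are:
  at A: triangular load, peak 26.5: 7w₀L³/(360EI) = 375.6/EI
  at B: triangular load, peak 26.5: w₀L³/(45EI) = 429.3/EI
  at A: point load 137.9 at a = 5.4: Pab(L + b)/(6LEI) = 625.5/EI
  at B: point load 137.9 at a = 5.4: Pab(L + a)/(6LEI) = 714.9/EI
  θ_A0 = 1001/EI,  θ_B0 = 1144/EI
Flexibility coefficients: a unit moment at one end gives L/(3EI) there and L/(6EI) at the far end, so f₁₁ = f₂₂ = 3/EI and f₁₂ = f₂₁ = 1.5/EI.
Compatibility — zero rotation at each built-in end:
  3 M_A + 1.5 M_B = 1001
  1.5 M_A + 3 M_B = 1144
Solving the pair gives M_A = 190.7 kN·m and M_B = 286 kN·m (hogging).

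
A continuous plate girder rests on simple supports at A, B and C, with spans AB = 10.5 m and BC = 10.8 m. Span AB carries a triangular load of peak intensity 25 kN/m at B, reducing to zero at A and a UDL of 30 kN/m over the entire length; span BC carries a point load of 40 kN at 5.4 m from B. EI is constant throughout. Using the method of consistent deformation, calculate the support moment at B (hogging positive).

Release continuity at B by inserting a hinge; the redundant is the internal moment M_B. The primary structure is two simply-supported spans AB and BC.
Rotations at B on the released spans (each span's end-slope, ×1/EI):
  span AB: triangular load, peak 25: w₀L³/(45EI) = 643.1/EI
  span AB: UDL 30: wL³/(24EI) = 1447/EI
  span BC: point load 40 at a = 5.4: Pab(L + b)/(6LEI) = 291.6/EI
  relative rotation θ_0 = (2090 + 291.6)/EI = 2382/EI
A unit hogging moment at B produces rotation L₁/(3EI) + L₂/(3EI) = 7.1/EI.
Slope continuity at B: θ_0 = M_B·7.1/EI, so M_B = 2382/7.1 = 335.5 kN·m (hogging).

M_B = 335.5 kN·m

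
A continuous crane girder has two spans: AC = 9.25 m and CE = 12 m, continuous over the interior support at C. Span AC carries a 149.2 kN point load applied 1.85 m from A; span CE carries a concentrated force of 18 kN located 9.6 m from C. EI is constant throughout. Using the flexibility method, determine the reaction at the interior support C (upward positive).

Release continuity at C by inserting a hinge; the redundant is the internal moment M_C. The primary structure is two simply-supported spans AC and CE.
End slopes at the hinge C, treating each span as simply supported:
  span AC: point load 149.2 at a = 1.85: Pab(L + a)/(6LEI) = 408.5/EI
  span CE: point load 18 at a = 9.6: Pab(L + b)/(6LEI) = 82.94/EI
  relative rotation θ_0 = (408.5 + 82.94)/EI = 491.5/EI
A unit hogging moment at C produces rotation L₁/(3EI) + L₂/(3EI) = 7.083/EI.
Compatibility: M_C·(L₁+L₂)/(3EI) = θ_0, giving M_C = 69.38 kN·m (hogging).
Span AC, ΣM about A with M_C applied at C: R_C^{AC}·9.25 = 276 + 69.38, so R_C^{AC} = 37.34 kN and R_A = 149.2 − 37.34 = 111.9 kN.
Span CE, ΣM about E: R_C^{CE}·12 = 43.2 + 69.38, so R_C^{CE} = 9.382 kN and R_E = 18 − 9.382 = 8.618 kN.
R_C = 37.34 + 9.382 = 46.72 kN.

R_C = 46.72 kN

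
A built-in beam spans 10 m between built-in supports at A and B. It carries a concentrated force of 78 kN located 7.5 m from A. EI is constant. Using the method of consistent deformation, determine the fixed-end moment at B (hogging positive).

M_B = 109.7 kN·m

Release both end moments; the primary structure is a simply-supported span AB with redundants M_A and M_B.
End rotations of the released simple span under the applied load (×1/EI):
  at A: point load 78 at a = 7.5: Pab(L + b)/(6LEI) = 304.7/EI
  at B: point load 78 at a = 7.5: Pab(L + a)/(6LEI) = 426.6/EI
  θ_A0 = 304.7/EI,  θ_B0 = 426.6/EI
Flexibility coefficients: a unit moment at one end gives L/(3EI) there and L/(6EI) at the far end, so f₁₁ = f₂₂ = 3.333/EI and f₁₂ = f₂₁ = 1.667/EI.
Compatibility — zero rotation at each built-in end:
  3.333 M_A + 1.667 M_B = 304.7
  1.667 M_A + 3.333 M_B = 426.6
Solving the pair gives M_A = 36.56 kN·m and M_B = 109.7 kN·m (hogging).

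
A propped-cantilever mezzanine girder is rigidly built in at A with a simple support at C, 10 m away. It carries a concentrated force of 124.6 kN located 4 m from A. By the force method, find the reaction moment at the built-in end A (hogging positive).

M_A = 239.2 kN·m

Take the reaction at C as the redundant and release it; the primary structure is a cantilever fixed at A.
Free-end deflection of the primary structure under the applied loading (downward +):
  point load 124.6 at a = 4: Pa²(3L − a)/(6EI) = 8639/EI
Tip deflection under a unit load at C: L³/(3EI) = 333.3/EI.
The prop prevents deflection at C: R_C = δ_0/δ_{CC} = 8639/333.3 = 25.92 kN.
Moment equilibrium about A: M_A = Σ(load moments about A) − R_C·L = 498.4 − 25.92×10 = 239.2 kN·m.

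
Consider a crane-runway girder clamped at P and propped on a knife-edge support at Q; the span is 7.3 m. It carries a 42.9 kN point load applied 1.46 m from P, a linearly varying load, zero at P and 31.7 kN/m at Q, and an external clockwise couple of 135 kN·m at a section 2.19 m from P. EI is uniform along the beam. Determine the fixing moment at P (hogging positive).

M_P = 175.4 kN·m

Take the reaction at Q as the redundant and release it; the primary structure is a cantilever fixed at P.
Downward deflection at the released point Q due to the loads:
  point load 42.9 at a = 1.46: Pa²(3L − a)/(6EI) = 311.5/EI
  triangular load, peak 31.7 at the free end: 11w₀L⁴/(120EI) = 8252/EI
  clockwise couple 135 at a = 2.19: M₀a(2L − a)/(2EI) = 1835/EI
  δ_0 = 10398/EI
Tip deflection under a unit load at Q: L³/(3EI) = 129.7/EI.
The prop prevents deflection at Q: R_Q = δ_0/δ_{QQ} = 10398/129.7 = 80.19 kN.
Moment equilibrium about P: M_P = Σ(load moments about P) − R_Q·L = 760.7 − 80.19×7.3 = 175.4 kN·m.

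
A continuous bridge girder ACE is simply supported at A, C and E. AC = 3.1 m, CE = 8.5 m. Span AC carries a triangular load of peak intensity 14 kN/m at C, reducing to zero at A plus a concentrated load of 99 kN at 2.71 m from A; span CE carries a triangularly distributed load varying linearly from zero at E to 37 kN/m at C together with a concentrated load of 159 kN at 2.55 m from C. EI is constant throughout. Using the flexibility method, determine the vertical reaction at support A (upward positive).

Take M_C as the redundant. Released structure: two simple spans AC and CE with a hinge at C.
End slopes at the hinge C, treating each span as simply supported:
  span AC: triangular load, peak 14: w₀L³/(45EI) = 9.268/EI
  span AC: point load 99 at a = 2.71: Pab(L + a)/(6LEI) = 32.68/EI
  span CE: triangular load, peak 37: w₀L³/(45EI) = 504.9/EI
  span CE: point load 159 at a = 2.55: Pab(L + b)/(6LEI) = 683.5/EI
  relative rotation θ_0 = (41.95 + 1188)/EI = 1230/EI
A unit hogging moment at C produces rotation L₁/(3EI) + L₂/(3EI) = 3.867/EI.
Compatibility: M_C·(L₁+L₂)/(3EI) = θ_0, giving M_C = 318.2 kN·m (hogging).
Span AC, ΣM about A with M_C applied at C: R_C^{AC}·3.1 = 313.1 + 318.2, so R_C^{AC} = 203.7 kN and R_A = 120.7 − 203.7 = -82.96 kN.

R_A = -82.96 kN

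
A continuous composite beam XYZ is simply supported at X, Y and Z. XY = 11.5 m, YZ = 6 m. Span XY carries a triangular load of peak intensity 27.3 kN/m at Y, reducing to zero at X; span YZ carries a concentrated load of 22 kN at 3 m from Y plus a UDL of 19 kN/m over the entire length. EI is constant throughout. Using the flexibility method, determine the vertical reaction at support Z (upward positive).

R_Z = 35.34 kN

Release continuity at Y by inserting a hinge; the redundant is the internal moment M_Y. The primary structure is two simply-supported spans XY and YZ.
Discontinuity in slope at Y on the released structure — sum the simple-span end rotations:
  span XY: triangular load, peak 27.3: w₀L³/(45EI) = 922.7/EI
  span YZ: point load 22 at a = 3: Pab(L + b)/(6LEI) = 49.5/EI
  span YZ: UDL 19: wL³/(24EI) = 171/EI
  relative rotation θ_0 = (922.7 + 220.5)/EI = 1143/EI
A unit hogging moment at Y produces rotation L₁/(3EI) + L₂/(3EI) = 5.833/EI.
Slope continuity at Y: θ_0 = M_Y·5.833/EI, so M_Y = 1143/5.833 = 196 kN·m (hogging).
Span YZ, ΣM about Z: R_Y^{YZ}·6 = 408 + 196, so R_Y^{YZ} = 100.7 kN and R_Z = 136 − 100.7 = 35.34 kN.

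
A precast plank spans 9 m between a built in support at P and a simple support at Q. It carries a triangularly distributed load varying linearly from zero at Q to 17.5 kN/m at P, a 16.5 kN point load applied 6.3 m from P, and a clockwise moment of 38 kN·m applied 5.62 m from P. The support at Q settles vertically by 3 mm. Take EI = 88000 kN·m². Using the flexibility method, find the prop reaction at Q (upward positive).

Remove the prop at Q; the released (primary) structure is a cantilever built in at P.
Free-end deflection of the primary structure under the applied loading (downward +):
  triangular load, peak 17.5 at the fixed end: w₀L⁴/(30EI) = 3827/EI
  point load 16.5 at a = 6.3: Pa²(3L − a)/(6EI) = 2259/EI
  clockwise couple 38 at a = 5.62: M₀a(2L − a)/(2EI) = 1322/EI
  δ_0 = 7409/EI
Tip deflection under a unit load at Q: L³/(3EI) = 243/EI.
With EI = 88000 kN·m²: δ_0 = 0.084188 m and δ_{QQ} = 0.002761 m/kN.
Compatibility — the beam at Q must follow the support down by 0.003 m: δ_0 − R_Q·δ_{QQ} = 0.003, so R_Q = (0.084188 − 0.003)/0.002761 = 29.4 kN.

R_Q = 29.4 kN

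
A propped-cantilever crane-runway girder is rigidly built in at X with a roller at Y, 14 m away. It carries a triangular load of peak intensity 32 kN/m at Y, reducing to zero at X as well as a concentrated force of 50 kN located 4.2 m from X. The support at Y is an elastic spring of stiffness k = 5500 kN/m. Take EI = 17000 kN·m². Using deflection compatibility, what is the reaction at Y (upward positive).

R_Y = 128.8 kN

Release the roller at Y. Primary structure: cantilever fixed at X.
Deflection at Y on the released cantilever, summing each load's contribution:
  triangular load, peak 32 at the free end: 11w₀L⁴/(120EI) = 112687/EI
  point load 50 at a = 4.2: Pa²(3L − a)/(6EI) = 5557/EI
  δ_0 = 118244/EI
Flexibility coefficient — unit upward force at Y: δ_{YY} = L³/(3EI) = 914.7/EI.
With EI = 17000 kN·m²: δ_0 = 6.9555 m and δ_{YY} = 0.053804 m/kN.
Compatibility — the spring shortens by R_Y/k under the reaction it provides: δ_0 − R_Y·δ_{YY} = R_Y/k. With 1/k = 0.000182 m/kN, R_Y = δ_0 / (δ_{YY} + 1/k) = 6.9555 / (0.053804 + 0.000182) = 128.8 kN.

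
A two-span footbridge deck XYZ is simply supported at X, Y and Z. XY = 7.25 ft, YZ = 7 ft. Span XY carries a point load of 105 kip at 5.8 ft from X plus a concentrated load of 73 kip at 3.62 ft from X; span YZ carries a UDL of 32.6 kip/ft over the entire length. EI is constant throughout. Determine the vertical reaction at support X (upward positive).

Take M_Y as the redundant. Released structure: two simple spans XY and YZ with a hinge at Y.
Discontinuity in slope at Y on the released structure — sum the simple-span end rotations:
  span XY: point load 105 at a = 5.8: Pab(L + a)/(6LEI) = 264.9/EI
  span XY: point load 73 at a = 3.62: Pab(L + a)/(6LEI) = 239.7/EI
  span YZ: UDL 32.6: wL³/(24EI) = 465.9/EI
  relative rotation θ_0 = (504.6 + 465.9)/EI = 970.5/EI
A unit hogging moment at Y produces rotation L₁/(3EI) + L₂/(3EI) = 4.75/EI.
Compatibility: M_Y·(L₁+L₂)/(3EI) = θ_0, giving M_Y = 204.3 kip·ft (hogging).
Span XY, ΣM about X with M_Y applied at Y: R_Y^{XY}·7.25 = 873.3 + 204.3, so R_Y^{XY} = 148.6 kip and R_X = 178 − 148.6 = 29.37 kip.

R_X = 29.37 kip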